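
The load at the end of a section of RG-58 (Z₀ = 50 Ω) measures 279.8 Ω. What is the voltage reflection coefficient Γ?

Γ = 0.697

Γ = (Z_L − Z_0)/(Z_L + Z_0) = (279.8 − 50)/(279.8 + 50) = 229.8/329.8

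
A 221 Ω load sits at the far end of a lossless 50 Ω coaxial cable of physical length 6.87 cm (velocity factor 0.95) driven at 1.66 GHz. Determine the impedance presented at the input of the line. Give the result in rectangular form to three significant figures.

λ = v/f = 0.95·c / 1.66 GHz = 0.172 m
βl = 2π·l/λ = 2π × 0.4 = 144°
tan(βl) = tan(144°) = -0.725
Z_in = Z_0·(Z_L + jZ_0·tanβl)/(Z_0 + jZ_L·tanβl)
     = 50·(221 − j36.3)/(50 − j160)

Z_in ≈ 29.9 + j59.6 Ω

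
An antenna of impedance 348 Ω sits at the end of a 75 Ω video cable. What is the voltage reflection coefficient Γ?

Γ = (Z_L − Z_0)/(Z_L + Z_0) = (348 − 75)/(348 + 75) = 273/423

Γ = 0.645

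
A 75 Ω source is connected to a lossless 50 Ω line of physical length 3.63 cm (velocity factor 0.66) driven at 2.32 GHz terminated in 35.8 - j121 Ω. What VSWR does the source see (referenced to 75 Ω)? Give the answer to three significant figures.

λ = v/f = 0.66·c / 2.32 GHz = 0.0853 m
βl = 2π·l/λ = 2π × 0.425 = 153°
tan(βl) = -0.507
Z_in = Z_0·(Z_L + jZ_0·tanβl)/(Z_0 + jZ_L·tanβl) = 246 + j252 Ω
Γ_s = (Z_in − Z_s)/(Z_in + Z_s) = (171 + j252)/(321 + j252), |Γ_s| = 0.746
VSWR = (1 + |Γ_s|)/(1 − |Γ_s|)

VSWR ≈ 6.89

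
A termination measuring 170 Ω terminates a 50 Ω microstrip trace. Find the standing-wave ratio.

For a purely resistive load, VSWR = R_L/Z_0 or Z_0/R_L (whichever > 1) = 170/50

VSWR ≈ 3.4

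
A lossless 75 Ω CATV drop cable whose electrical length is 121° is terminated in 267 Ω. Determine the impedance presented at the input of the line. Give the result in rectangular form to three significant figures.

tan(βl) = tan(121°) = -1.66
Z_in = Z_0·(Z_L + jZ_0·tanβl)/(Z_0 + jZ_L·tanβl)
     = 75·(267 − j125)/(75 − j444)

Z_in ≈ 27.9 + j40.4 Ω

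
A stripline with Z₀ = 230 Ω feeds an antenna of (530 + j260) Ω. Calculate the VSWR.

Γ = (Z_L − Z_0)/(Z_L + Z_0) = (300 + j260)/(760 + j260)
|Γ| = 397/803 = 0.494
VSWR = (1 + |Γ|)/(1 − |Γ|) = 1.49/0.506

VSWR ≈ 2.95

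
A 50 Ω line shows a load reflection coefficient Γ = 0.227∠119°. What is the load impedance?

Z_L = Z_0·(1 + Γ)/(1 − Γ) = 50·(0.89 + j0.199)/(1.11 − j0.199)

Z_L ≈ 37.3 + j15.6 Ω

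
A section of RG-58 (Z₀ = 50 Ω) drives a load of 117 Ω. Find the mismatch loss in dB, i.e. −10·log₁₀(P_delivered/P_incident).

mismatch loss ≈ 0.762 dB

Γ = (117 − 50)/(117 + 50) = 0.401
|Γ|² = 0.161, so P_del/P_inc = 1 − |Γ|² = 0.839
ML = −10·log₁₀(1 − |Γ|²)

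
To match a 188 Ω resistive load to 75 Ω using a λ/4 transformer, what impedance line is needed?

Z_qwt ≈ 119 Ω

Z_qwt = √(Z_0·R_L) = √(75 × 188) = √14100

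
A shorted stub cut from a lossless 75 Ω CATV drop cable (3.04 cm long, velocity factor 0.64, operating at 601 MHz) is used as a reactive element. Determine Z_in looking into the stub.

Z_in ≈ +j51.1 Ω

λ = v/f = 0.64·c / 601 MHz = 0.319 m
βl = 2π·l/λ = 2π × 0.0952 = 34.3°
tan(βl) = 0.681
For a shorted stub, Z_in = jZ_0·tan(βl)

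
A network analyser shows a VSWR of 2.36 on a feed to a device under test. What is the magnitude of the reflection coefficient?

|Γ| ≈ 0.405

|Γ| = (S − 1)/(S + 1) = (2.36 − 1)/(2.36 + 1) = 1.36/3.36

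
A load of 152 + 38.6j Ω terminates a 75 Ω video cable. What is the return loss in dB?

RL ≈ 8.54 dB

Γ = (77 + j38.6)/(227 + j38.6), |Γ| = 0.374
RL = −20·log₁₀|Γ| = −20·log₁₀(0.374)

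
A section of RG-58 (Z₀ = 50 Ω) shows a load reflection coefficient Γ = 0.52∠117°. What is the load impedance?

Z_L ≈ 20.9 + j26.6 Ω

Z_L = Z_0·(1 + Γ)/(1 − Γ) = 50·(0.764 + j0.463)/(1.24 − j0.463)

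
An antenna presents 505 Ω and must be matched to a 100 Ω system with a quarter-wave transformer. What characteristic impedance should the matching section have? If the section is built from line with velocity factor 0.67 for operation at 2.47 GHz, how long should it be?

Z_qwt = √(Z_0·R_L) = √(100 × 505) = √50500
λ = 0.67·c/f = 0.0814 m, so l = λ/4 = 0.0203 m

Z_qwt ≈ 225 Ω; length ≈ 2.03 cm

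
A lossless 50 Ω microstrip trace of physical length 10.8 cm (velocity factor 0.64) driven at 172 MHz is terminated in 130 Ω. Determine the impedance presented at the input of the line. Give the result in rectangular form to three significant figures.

λ = v/f = 0.64·c / 172 MHz = 1.12 m
βl = 2π·l/λ = 2π × 0.0968 = 34.8°
tan(βl) = tan(34.8°) = 0.696
Z_in = Z_0·(Z_L + jZ_0·tanβl)/(Z_0 + jZ_L·tanβl)
     = 50·(130 + j34.8)/(50 + j90.5)

Z_in ≈ 45.2 − j46.9 Ω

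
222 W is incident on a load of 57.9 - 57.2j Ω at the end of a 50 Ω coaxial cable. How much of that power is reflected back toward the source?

|Γ| = |(7.9 − j57.2)/(107.9 − j57.2)| = 0.473
|Γ|² = 0.224
P_refl = |Γ|²·P_inc = 49.6 W, P_del = (1 − |Γ|²)·P_inc = 172 W

P_reflected ≈ 49.6 W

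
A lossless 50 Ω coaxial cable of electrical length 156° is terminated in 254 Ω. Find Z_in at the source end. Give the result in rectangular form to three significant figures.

tan(βl) = tan(156°) = -0.445
Z_in = Z_0·(Z_L + jZ_0·tanβl)/(Z_0 + jZ_L·tanβl)
     = 50·(254 − j22.3)/(50 − j113)

Z_in ≈ 49.8 + j90.3 Ω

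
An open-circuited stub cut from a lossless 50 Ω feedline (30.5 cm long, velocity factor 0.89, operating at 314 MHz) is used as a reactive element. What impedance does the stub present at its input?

Z_in ≈ +j40.7 Ω

λ = v/f = 0.89·c / 314 MHz = 0.85 m
βl = 2π·l/λ = 2π × 0.359 = 129°
tan(βl) = -1.23
For an open-circuited stub, Z_in = −jZ_0·cot(βl) = −jZ_0/tan(βl)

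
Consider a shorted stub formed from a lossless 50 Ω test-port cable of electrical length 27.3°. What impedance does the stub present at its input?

Z_in ≈ +j25.8 Ω

tan(βl) = 0.516
For a shorted stub, Z_in = jZ_0·tan(βl)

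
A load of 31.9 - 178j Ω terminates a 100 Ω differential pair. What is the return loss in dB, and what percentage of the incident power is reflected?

Γ = (-68.1 − j178)/(131.9 − j178), |Γ| = 0.86
RL = −20·log₁₀(0.86) = 1.31 dB
P_refl/P_inc = |Γ|² = 0.74

RL ≈ 1.31 dB; 74% of incident power reflected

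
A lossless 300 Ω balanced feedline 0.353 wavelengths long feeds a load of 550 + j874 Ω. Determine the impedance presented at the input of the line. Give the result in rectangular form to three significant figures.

βl = 2π × 0.353 = 127°
tan(βl) = tan(127°) = -1.32
Z_in = Z_0·(Z_L + jZ_0·tanβl)/(Z_0 + jZ_L·tanβl)
     = 300·(550 + j477)/(1460 − j728)

Z_in ≈ 51.4 + j124 Ω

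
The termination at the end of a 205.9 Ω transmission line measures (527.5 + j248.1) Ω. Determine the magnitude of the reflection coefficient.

Γ = (Z_L − Z_0)/(Z_L + Z_0) = (321.6 + j248.1)/(733.4 + j248.1)
|Γ| = 406/774

|Γ| ≈ 0.525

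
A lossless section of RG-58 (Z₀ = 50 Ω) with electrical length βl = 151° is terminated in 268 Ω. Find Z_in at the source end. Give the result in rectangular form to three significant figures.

Z_in ≈ 35.6 + j78.2 Ω

tan(βl) = tan(151°) = -0.554
Z_in = Z_0·(Z_L + jZ_0·tanβl)/(Z_0 + jZ_L·tanβl)
     = 50·(268 − j27.7)/(50 − j149)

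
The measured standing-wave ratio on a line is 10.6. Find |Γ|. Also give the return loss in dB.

|Γ| ≈ 0.828; return loss ≈ 1.64 dB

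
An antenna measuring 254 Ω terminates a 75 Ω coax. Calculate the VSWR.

VSWR ≈ 3.39

Γ = (254 − 75)/(254 + 75) = 0.544
VSWR = (1 + 0.544)/(1 − 0.544)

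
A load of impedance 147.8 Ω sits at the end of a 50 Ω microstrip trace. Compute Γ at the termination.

Γ = (Z_L − Z_0)/(Z_L + Z_0) = (147.8 − 50)/(147.8 + 50) = 97.8/197.8

Γ = 0.494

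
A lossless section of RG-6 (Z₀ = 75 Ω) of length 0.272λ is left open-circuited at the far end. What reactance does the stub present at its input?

X_in ≈ 10.4 Ω (inductive)

βl = 2π × 0.272 = 97.9°
tan(βl) = -7.19
For an open-circuited stub, Z_in = −jZ_0·cot(βl) = −jZ_0/tan(βl)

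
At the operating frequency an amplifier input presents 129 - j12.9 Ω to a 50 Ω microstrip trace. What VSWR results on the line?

VSWR ≈ 2.61

Γ = (Z_L − Z_0)/(Z_L + Z_0) = (79 − j12.9)/(179 − j12.9)
|Γ| = 80/179 = 0.446
VSWR = (1 + |Γ|)/(1 − |Γ|) = 1.45/0.554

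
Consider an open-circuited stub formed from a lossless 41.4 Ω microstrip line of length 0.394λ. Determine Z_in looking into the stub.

Z_in ≈ +j52.7 Ω

βl = 2π × 0.394 = 142°
tan(βl) = -0.786
For an open-circuited stub, Z_in = −jZ_0·cot(βl) = −jZ_0/tan(βl)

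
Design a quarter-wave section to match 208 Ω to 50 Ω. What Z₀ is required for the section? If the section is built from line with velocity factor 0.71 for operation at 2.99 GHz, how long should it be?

Z_qwt = √(Z_0·R_L) = √(50 × 208) = √10400
λ = 0.71·c/f = 0.0712 m, so l = λ/4 = 0.0178 m

Z_qwt ≈ 102 Ω; length ≈ 1.78 cm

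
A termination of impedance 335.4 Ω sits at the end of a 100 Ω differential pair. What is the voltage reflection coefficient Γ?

Γ = 0.541

Γ = (Z_L − Z_0)/(Z_L + Z_0) = (335.4 − 100)/(335.4 + 100) = 235.4/435.4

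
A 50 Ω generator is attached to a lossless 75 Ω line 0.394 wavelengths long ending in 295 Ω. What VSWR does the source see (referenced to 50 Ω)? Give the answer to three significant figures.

VSWR ≈ 4.69

βl = 2π × 0.394 = 142°
tan(βl) = -0.786
Z_in = Z_0·(Z_L + jZ_0·tanβl)/(Z_0 + jZ_L·tanβl) = 45.2 + j80.8 Ω
Γ_s = (Z_in − Z_s)/(Z_in + Z_s) = (-4.78 + j80.8)/(95.2 + j80.8), |Γ_s| = 0.648
VSWR = (1 + |Γ_s|)/(1 − |Γ_s|)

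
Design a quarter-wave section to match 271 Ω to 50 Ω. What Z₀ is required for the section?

Z_qwt ≈ 116 Ω

Z_qwt = √(Z_0·R_L) = √(50 × 271) = √13550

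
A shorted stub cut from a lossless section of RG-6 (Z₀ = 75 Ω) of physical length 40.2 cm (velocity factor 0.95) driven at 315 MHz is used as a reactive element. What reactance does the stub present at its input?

λ = v/f = 0.95·c / 315 MHz = 0.905 m
βl = 2π·l/λ = 2π × 0.444 = 160°
tan(βl) = -0.365
For a shorted stub, Z_in = jZ_0·tan(βl)

X_in ≈ -27.4 Ω (capacitive)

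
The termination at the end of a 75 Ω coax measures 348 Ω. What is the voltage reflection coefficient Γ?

Γ = 0.645

Γ = (Z_L − Z_0)/(Z_L + Z_0) = (348 − 75)/(348 + 75) = 273/423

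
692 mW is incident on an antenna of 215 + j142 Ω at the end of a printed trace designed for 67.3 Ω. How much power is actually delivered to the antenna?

|Γ| = |(147.7 + j142)/(282.3 + j142)| = 0.648
|Γ|² = 0.42
P_refl = |Γ|²·P_inc = 291 mW, P_del = (1 − |Γ|²)·P_inc = 401 mW

P_delivered ≈ 401 mW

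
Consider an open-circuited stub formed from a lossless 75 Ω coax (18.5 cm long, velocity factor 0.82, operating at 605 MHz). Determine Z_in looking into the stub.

Z_in ≈ +j258 Ω

λ = v/f = 0.82·c / 605 MHz = 0.407 m
βl = 2π·l/λ = 2π × 0.455 = 164°
tan(βl) = -0.291
For an open-circuited stub, Z_in = −jZ_0·cot(βl) = −jZ_0/tan(βl)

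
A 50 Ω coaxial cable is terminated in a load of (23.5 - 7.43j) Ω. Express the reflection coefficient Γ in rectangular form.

Γ = (Z_L − Z_0)/(Z_L + Z_0) = (-26.5 − j7.43)/(73.5 − j7.43)

Γ ≈ -0.347 − j0.136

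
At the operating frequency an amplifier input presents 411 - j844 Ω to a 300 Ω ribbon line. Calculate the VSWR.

VSWR ≈ 7.75

Γ = (Z_L − Z_0)/(Z_L + Z_0) = (111 − j844)/(711 − j844)
|Γ| = 851/1100 = 0.771
VSWR = (1 + |Γ|)/(1 − |Γ|) = 1.77/0.229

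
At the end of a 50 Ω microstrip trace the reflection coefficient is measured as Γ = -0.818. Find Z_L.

Z_L ≈ 5.01 Ω

Z_L = Z_0·(1 + Γ)/(1 − Γ) = 50·(0.182)/(1.82)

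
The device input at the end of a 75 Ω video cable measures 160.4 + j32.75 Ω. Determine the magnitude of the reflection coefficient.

|Γ| ≈ 0.385

Γ = (Z_L − Z_0)/(Z_L + Z_0) = (85.4 + j32.75)/(235.4 + j32.75)
|Γ| = 91.5/238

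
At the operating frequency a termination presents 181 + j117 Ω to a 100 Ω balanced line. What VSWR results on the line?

Γ = (Z_L − Z_0)/(Z_L + Z_0) = (81 + j117)/(281 + j117)
|Γ| = 142/304 = 0.468
VSWR = (1 + |Γ|)/(1 − |Γ|) = 1.47/0.532

VSWR ≈ 2.76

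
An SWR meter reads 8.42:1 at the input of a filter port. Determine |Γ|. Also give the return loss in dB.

|Γ| = (S − 1)/(S + 1) = (8.42 − 1)/(8.42 + 1) = 7.42/9.42
RL = −20·log₁₀|Γ| = −20·log₁₀(0.788)

|Γ| ≈ 0.788; return loss ≈ 2.07 dB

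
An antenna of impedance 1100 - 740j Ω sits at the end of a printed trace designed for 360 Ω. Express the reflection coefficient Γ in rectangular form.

Γ ≈ 0.608 − j0.199

Γ = (Z_L − Z_0)/(Z_L + Z_0) = (740 − j740)/(1460 − j740)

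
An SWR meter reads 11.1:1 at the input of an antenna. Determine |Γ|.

|Γ| = (S − 1)/(S + 1) = (11.1 − 1)/(11.1 + 1) = 10.1/12.1

|Γ| ≈ 0.835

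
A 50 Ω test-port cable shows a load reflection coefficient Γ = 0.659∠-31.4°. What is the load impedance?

Z_L ≈ 91.5 − j111 Ω

Z_L = Z_0·(1 + Γ)/(1 − Γ) = 50·(1.56 − j0.343)/(0.438 + j0.343)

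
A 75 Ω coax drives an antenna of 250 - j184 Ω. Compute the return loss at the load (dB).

RL ≈ 3.35 dB

Γ = (175 − j184)/(325 − j184), |Γ| = 0.68
RL = −20·log₁₀|Γ| = −20·log₁₀(0.68)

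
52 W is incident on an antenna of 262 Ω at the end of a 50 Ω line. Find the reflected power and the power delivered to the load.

Γ = (262 − 50)/(262 + 50) = 0.679
|Γ|² = 0.462
P_refl = |Γ|²·P_inc = 24 W, P_del = (1 − |Γ|²)·P_inc = 28 W

P_reflected ≈ 24 W; P_delivered ≈ 28 W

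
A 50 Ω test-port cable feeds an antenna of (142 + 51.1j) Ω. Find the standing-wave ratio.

Γ = (Z_L − Z_0)/(Z_L + Z_0) = (92 + j51.1)/(192 + j51.1)
|Γ| = 105/199 = 0.53
VSWR = (1 + |Γ|)/(1 − |Γ|) = 1.53/0.47

VSWR ≈ 3.25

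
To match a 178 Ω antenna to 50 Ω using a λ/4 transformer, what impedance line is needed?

Z_qwt = √(Z_0·R_L) = √(50 × 178) = √8900

Z_qwt ≈ 94.3 Ω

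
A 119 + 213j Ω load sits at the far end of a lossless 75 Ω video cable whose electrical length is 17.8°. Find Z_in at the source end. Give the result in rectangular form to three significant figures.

tan(βl) = tan(17.8°) = 0.321
Z_in = Z_0·(Z_L + jZ_0·tanβl)/(Z_0 + jZ_L·tanβl)
     = 75·(119 + j237)/(6.61 + j38.2)

Z_in ≈ 491 − j149 Ω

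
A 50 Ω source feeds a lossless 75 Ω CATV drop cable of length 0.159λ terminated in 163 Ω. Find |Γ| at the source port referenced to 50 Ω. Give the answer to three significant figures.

|Γ| ≈ 0.35

βl = 2π × 0.159 = 57.2°
tan(βl) = 1.55
Z_in = Z_0·(Z_L + jZ_0·tanβl)/(Z_0 + jZ_L·tanβl) = 44.9 − j35 Ω
Γ_s = (Z_in − Z_s)/(Z_in + Z_s) = (-5.14 − j35)/(94.9 − j35), |Γ_s| = 0.35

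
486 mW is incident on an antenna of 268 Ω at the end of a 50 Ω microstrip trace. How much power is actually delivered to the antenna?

Γ = (268 − 50)/(268 + 50) = 0.686
|Γ|² = 0.47
P_refl = |Γ|²·P_inc = 228 mW, P_del = (1 − |Γ|²)·P_inc = 258 mW

P_delivered ≈ 258 mW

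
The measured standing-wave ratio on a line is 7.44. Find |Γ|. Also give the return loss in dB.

|Γ| ≈ 0.763; return loss ≈ 2.35 dB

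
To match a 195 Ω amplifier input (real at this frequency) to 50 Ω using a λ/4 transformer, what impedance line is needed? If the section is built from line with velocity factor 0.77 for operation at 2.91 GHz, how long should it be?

Z_qwt = √(Z_0·R_L) = √(50 × 195) = √9750
λ = 0.77·c/f = 0.0794 m, so l = λ/4 = 0.0198 m

Z_qwt ≈ 98.7 Ω; length ≈ 1.98 cm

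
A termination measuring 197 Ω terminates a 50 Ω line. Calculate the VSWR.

VSWR ≈ 3.94

For a purely resistive load, VSWR = R_L/Z_0 or Z_0/R_L (whichever > 1) = 197/50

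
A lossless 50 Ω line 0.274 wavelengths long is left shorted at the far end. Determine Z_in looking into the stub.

βl = 2π × 0.274 = 98.6°
tan(βl) = -6.58
For a shorted stub, Z_in = jZ_0·tan(βl)

Z_in ≈ −j329 Ω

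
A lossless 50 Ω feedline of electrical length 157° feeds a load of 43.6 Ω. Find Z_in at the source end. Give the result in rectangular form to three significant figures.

tan(βl) = tan(157°) = -0.424
Z_in = Z_0·(Z_L + jZ_0·tanβl)/(Z_0 + jZ_L·tanβl)
     = 50·(43.6 − j21.2)/(50 − j18.5)

Z_in ≈ 45.3 − j4.47 Ω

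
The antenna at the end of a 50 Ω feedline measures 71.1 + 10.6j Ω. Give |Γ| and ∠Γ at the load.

Γ = (Z_L − Z_0)/(Z_L + Z_0) = (21.1 + j10.6)/(121.1 + j10.6)
|Γ| = 23.6/122 = 0.194

Γ ≈ 0.194 ∠ 21.7°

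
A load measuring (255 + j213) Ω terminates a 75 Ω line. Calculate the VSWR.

Γ = (Z_L − Z_0)/(Z_L + Z_0) = (180 + j213)/(330 + j213)
|Γ| = 279/393 = 0.71
VSWR = (1 + |Γ|)/(1 − |Γ|) = 1.71/0.29

VSWR ≈ 5.9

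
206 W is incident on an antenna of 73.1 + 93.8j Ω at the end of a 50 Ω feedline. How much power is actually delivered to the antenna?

|Γ| = |(23.1 + j93.8)/(123.1 + j93.8)| = 0.624
|Γ|² = 0.39
P_refl = |Γ|²·P_inc = 80.3 W, P_del = (1 − |Γ|²)·P_inc = 126 W

P_delivered ≈ 126 W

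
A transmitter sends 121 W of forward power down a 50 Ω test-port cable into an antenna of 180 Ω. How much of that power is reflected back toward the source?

P_reflected ≈ 38.7 W

Γ = (180 − 50)/(180 + 50) = 0.565
|Γ|² = 0.319
P_refl = |Γ|²·P_inc = 38.7 W, P_del = (1 − |Γ|²)·P_inc = 82.3 W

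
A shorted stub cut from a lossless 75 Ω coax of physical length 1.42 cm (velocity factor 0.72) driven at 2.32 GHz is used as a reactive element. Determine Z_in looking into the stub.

λ = v/f = 0.72·c / 2.32 GHz = 0.0931 m
βl = 2π·l/λ = 2π × 0.153 = 54.9°
tan(βl) = 1.42
For a shorted stub, Z_in = jZ_0·tan(βl)

Z_in ≈ +j107 Ω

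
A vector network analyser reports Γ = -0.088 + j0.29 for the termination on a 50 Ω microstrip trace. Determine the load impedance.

Z_L = Z_0·(1 + Γ)/(1 − Γ) = 50·(0.912 + j0.29)/(1.09 − j0.29)

Z_L ≈ 35.8 + j22.9 Ω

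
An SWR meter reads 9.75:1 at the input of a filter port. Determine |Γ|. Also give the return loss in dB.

|Γ| ≈ 0.814; return loss ≈ 1.79 dB

|Γ| = (S − 1)/(S + 1) = (9.75 − 1)/(9.75 + 1) = 8.75/10.8
RL = −20·log₁₀|Γ| = −20·log₁₀(0.814)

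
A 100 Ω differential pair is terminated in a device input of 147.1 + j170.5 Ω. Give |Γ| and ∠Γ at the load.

Γ = (Z_L − Z_0)/(Z_L + Z_0) = (47.1 + j170.5)/(247.1 + j170.5)
|Γ| = 177/300 = 0.589

Γ ≈ 0.589 ∠ 40°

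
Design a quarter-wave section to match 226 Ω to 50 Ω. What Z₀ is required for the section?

Z_qwt = √(Z_0·R_L) = √(50 × 226) = √11300

Z_qwt ≈ 106 Ω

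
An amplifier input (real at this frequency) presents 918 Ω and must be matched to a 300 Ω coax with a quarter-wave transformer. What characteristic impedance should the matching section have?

Z_qwt ≈ 525 Ω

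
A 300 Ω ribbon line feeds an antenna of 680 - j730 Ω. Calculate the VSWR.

VSWR ≈ 5.12

Γ = (Z_L − Z_0)/(Z_L + Z_0) = (380 − j730)/(980 − j730)
|Γ| = 823/1220 = 0.673
VSWR = (1 + |Γ|)/(1 − |Γ|) = 1.67/0.327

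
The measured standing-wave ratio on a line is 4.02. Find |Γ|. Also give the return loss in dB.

|Γ| = (S − 1)/(S + 1) = (4.02 − 1)/(4.02 + 1) = 3.02/5.02
RL = −20·log₁₀|Γ| = −20·log₁₀(0.602)

|Γ| ≈ 0.602; return loss ≈ 4.41 dB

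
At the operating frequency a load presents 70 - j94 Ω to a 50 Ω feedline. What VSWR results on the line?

Γ = (Z_L − Z_0)/(Z_L + Z_0) = (20 − j94)/(120 − j94)
|Γ| = 96.1/152 = 0.63
VSWR = (1 + |Γ|)/(1 − |Γ|) = 1.63/0.37

VSWR ≈ 4.41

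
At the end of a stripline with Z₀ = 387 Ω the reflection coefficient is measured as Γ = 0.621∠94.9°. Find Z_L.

Z_L = Z_0·(1 + Γ)/(1 − Γ) = 387·(0.947 + j0.619)/(1.05 − j0.619)

Z_L ≈ 159 + j321 Ω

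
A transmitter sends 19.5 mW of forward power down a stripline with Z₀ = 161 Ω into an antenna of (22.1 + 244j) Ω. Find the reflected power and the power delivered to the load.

|Γ| = |(-138.9 + j244)/(183.1 + j244)| = 0.92
|Γ|² = 0.847
P_refl = |Γ|²·P_inc = 16.5 mW, P_del = (1 − |Γ|²)·P_inc = 2.98 mW

P_reflected ≈ 16.5 mW; P_delivered ≈ 2.98 mW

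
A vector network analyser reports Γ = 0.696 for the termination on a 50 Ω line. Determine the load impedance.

Z_L ≈ 279 Ω

Z_L = Z_0·(1 + Γ)/(1 − Γ) = 50·(1.7)/(0.304)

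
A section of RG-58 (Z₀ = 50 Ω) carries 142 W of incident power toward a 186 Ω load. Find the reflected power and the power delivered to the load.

Γ = (186 − 50)/(186 + 50) = 0.576
|Γ|² = 0.332
P_refl = |Γ|²·P_inc = 47.2 W, P_del = (1 − |Γ|²)·P_inc = 94.8 W

P_reflected ≈ 47.2 W; P_delivered ≈ 94.8 W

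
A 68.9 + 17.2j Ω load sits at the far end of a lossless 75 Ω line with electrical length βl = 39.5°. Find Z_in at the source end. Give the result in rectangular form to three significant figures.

tan(βl) = tan(39.5°) = 0.824
Z_in = Z_0·(Z_L + jZ_0·tanβl)/(Z_0 + jZ_L·tanβl)
     = 75·(68.9 + j79)/(60.8 + j56.8)

Z_in ≈ 94 + j9.67 Ω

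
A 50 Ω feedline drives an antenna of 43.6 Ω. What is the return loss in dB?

Γ = (43.6 − 50)/(43.6 + 50) = -0.0684
RL = −20·log₁₀|Γ| = −20·log₁₀(0.0684)

RL ≈ 23.3 dB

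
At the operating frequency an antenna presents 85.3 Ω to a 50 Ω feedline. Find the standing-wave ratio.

VSWR ≈ 1.71

For a purely resistive load, VSWR = R_L/Z_0 or Z_0/R_L (whichever > 1) = 85.3/50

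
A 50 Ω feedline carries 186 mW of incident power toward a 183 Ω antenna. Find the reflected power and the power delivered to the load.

Γ = (183 − 50)/(183 + 50) = 0.571
|Γ|² = 0.326
P_refl = |Γ|²·P_inc = 60.6 mW, P_del = (1 − |Γ|²)·P_inc = 125 mW

P_reflected ≈ 60.6 mW; P_delivered ≈ 125 mW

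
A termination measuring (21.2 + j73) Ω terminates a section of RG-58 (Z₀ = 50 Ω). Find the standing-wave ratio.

Γ = (Z_L − Z_0)/(Z_L + Z_0) = (-28.8 + j73)/(71.2 + j73)
|Γ| = 78.5/102 = 0.77
VSWR = (1 + |Γ|)/(1 − |Γ|) = 1.77/0.23

VSWR ≈ 7.68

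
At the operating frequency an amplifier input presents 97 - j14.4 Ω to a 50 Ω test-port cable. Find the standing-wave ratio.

Γ = (Z_L − Z_0)/(Z_L + Z_0) = (47 − j14.4)/(147 − j14.4)
|Γ| = 49.2/148 = 0.333
VSWR = (1 + |Γ|)/(1 − |Γ|) = 1.33/0.667

VSWR ≈ 2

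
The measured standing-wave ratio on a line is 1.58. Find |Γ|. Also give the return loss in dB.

|Γ| = (S − 1)/(S + 1) = (1.58 − 1)/(1.58 + 1) = 0.58/2.58
RL = −20·log₁₀|Γ| = −20·log₁₀(0.225)

|Γ| ≈ 0.225; return loss ≈ 13 dB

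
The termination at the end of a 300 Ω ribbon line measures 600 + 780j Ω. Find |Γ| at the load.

|Γ| ≈ 0.702

Γ = (Z_L − Z_0)/(Z_L + Z_0) = (300 + j780)/(900 + j780)
|Γ| = 836/1190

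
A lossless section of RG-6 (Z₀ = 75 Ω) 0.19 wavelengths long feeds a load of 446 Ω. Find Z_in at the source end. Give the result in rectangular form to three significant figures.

βl = 2π × 0.19 = 68.4°
tan(βl) = tan(68.4°) = 2.53
Z_in = Z_0·(Z_L + jZ_0·tanβl)/(Z_0 + jZ_L·tanβl)
     = 75·(446 + j189)/(75 + j1130)

Z_in ≈ 14.5 − j28.7 Ω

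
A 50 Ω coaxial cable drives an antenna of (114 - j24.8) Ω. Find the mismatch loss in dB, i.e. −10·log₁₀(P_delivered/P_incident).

Γ = (64 − j24.8)/(164 − j24.8), |Γ| = 0.414
|Γ|² = 0.171, so P_del/P_inc = 1 − |Γ|² = 0.829
ML = −10·log₁₀(1 − |Γ|²)

mismatch loss ≈ 0.816 dB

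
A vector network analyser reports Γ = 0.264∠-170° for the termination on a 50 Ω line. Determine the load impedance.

Z_L ≈ 29.3 − j2.88 Ω

Z_L = Z_0·(1 + Γ)/(1 − Γ) = 50·(0.74 − j0.0458)/(1.26 + j0.0458)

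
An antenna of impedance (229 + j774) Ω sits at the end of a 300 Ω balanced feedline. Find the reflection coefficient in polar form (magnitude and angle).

Γ = (Z_L − Z_0)/(Z_L + Z_0) = (-71 + j774)/(529 + j774)
|Γ| = 777/938 = 0.829

Γ ≈ 0.829 ∠ 39.6°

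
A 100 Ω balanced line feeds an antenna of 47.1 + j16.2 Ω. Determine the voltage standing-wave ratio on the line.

VSWR ≈ 2.19

Γ = (Z_L − Z_0)/(Z_L + Z_0) = (-52.9 + j16.2)/(147.1 + j16.2)
|Γ| = 55.3/148 = 0.374
VSWR = (1 + |Γ|)/(1 − |Γ|) = 1.37/0.626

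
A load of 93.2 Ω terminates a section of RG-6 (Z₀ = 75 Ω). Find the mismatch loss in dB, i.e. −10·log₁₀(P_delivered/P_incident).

mismatch loss ≈ 0.0511 dB

Γ = (93.2 − 75)/(93.2 + 75) = 0.108
|Γ|² = 0.0117, so P_del/P_inc = 1 − |Γ|² = 0.988
ML = −10·log₁₀(1 − |Γ|²)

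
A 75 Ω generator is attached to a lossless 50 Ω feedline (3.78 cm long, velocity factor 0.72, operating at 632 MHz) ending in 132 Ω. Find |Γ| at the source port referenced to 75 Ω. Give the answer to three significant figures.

|Γ| ≈ 0.465

λ = v/f = 0.72·c / 632 MHz = 0.342 m
βl = 2π·l/λ = 2π × 0.111 = 39.8°
tan(βl) = 0.834
Z_in = Z_0·(Z_L + jZ_0·tanβl)/(Z_0 + jZ_L·tanβl) = 38.3 − j42.6 Ω
Γ_s = (Z_in − Z_s)/(Z_in + Z_s) = (-36.7 − j42.6)/(113 − j42.6), |Γ_s| = 0.465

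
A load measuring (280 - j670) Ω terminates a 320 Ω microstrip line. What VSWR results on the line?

Γ = (Z_L − Z_0)/(Z_L + Z_0) = (-40 − j670)/(600 − j670)
|Γ| = 671/899 = 0.746
VSWR = (1 + |Γ|)/(1 − |Γ|) = 1.75/0.254

VSWR ≈ 6.88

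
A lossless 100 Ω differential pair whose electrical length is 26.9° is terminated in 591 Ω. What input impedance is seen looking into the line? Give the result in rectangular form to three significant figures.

Z_in ≈ 74.4 − j172 Ω

tan(βl) = tan(26.9°) = 0.507
Z_in = Z_0·(Z_L + jZ_0·tanβl)/(Z_0 + jZ_L·tanβl)
     = 100·(591 + j50.7)/(100 + j300)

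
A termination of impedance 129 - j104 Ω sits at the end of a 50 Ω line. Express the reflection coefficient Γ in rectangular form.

Γ = (Z_L − Z_0)/(Z_L + Z_0) = (79 − j104)/(179 − j104)

Γ ≈ 0.582 − j0.243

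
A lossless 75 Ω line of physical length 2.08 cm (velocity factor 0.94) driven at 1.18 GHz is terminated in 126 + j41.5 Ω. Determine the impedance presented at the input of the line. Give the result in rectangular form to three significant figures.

Z_in ≈ 116 − j47.8 Ω

λ = v/f = 0.94·c / 1.18 GHz = 0.239 m
βl = 2π·l/λ = 2π × 0.087 = 31.3°
tan(βl) = tan(31.3°) = 0.609
Z_in = Z_0·(Z_L + jZ_0·tanβl)/(Z_0 + jZ_L·tanβl)
     = 75·(126 + j87.2)/(49.7 + j76.7)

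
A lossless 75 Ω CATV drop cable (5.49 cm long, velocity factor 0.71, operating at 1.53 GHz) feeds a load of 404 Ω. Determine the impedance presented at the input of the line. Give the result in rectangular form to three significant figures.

λ = v/f = 0.71·c / 1.53 GHz = 0.139 m
βl = 2π·l/λ = 2π × 0.394 = 142°
tan(βl) = tan(142°) = -0.782
Z_in = Z_0·(Z_L + jZ_0·tanβl)/(Z_0 + jZ_L·tanβl)
     = 75·(404 − j58.7)/(75 − j316)

Z_in ≈ 34.7 + j87.6 Ω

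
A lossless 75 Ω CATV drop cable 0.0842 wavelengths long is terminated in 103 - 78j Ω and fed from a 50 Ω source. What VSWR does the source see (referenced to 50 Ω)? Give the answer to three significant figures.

VSWR ≈ 2.47

βl = 2π × 0.0842 = 30.3°
tan(βl) = 0.585
Z_in = Z_0·(Z_L + jZ_0·tanβl)/(Z_0 + jZ_L·tanβl) = 42.8 − j42.6 Ω
Γ_s = (Z_in − Z_s)/(Z_in + Z_s) = (-7.22 − j42.6)/(92.8 − j42.6), |Γ_s| = 0.423
VSWR = (1 + |Γ_s|)/(1 − |Γ_s|)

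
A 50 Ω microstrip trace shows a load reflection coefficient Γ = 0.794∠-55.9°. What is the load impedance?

Z_L ≈ 25 − j88.8 Ω

Z_L = Z_0·(1 + Γ)/(1 − Γ) = 50·(1.45 − j0.657)/(0.555 + j0.657)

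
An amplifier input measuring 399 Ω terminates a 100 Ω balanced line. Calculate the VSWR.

VSWR ≈ 3.99

For a purely resistive load, VSWR = R_L/Z_0 or Z_0/R_L (whichever > 1) = 399/100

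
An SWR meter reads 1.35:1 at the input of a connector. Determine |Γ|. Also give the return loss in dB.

|Γ| = (S − 1)/(S + 1) = (1.35 − 1)/(1.35 + 1) = 0.35/2.35
RL = −20·log₁₀|Γ| = −20·log₁₀(0.149)

|Γ| ≈ 0.149; return loss ≈ 16.5 dB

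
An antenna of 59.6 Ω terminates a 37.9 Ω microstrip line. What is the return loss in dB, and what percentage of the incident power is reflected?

Γ = (59.6 − 37.9)/(59.6 + 37.9) = 0.223
RL = −20·log₁₀(0.223) = 13.1 dB
P_refl/P_inc = |Γ|² = 0.0495

RL ≈ 13.1 dB; 4.95% of incident power reflected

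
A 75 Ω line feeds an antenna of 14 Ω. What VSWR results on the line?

VSWR ≈ 5.36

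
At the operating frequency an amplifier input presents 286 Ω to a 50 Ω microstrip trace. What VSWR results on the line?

Γ = (286 − 50)/(286 + 50) = 0.702
VSWR = (1 + 0.702)/(1 − 0.702)

VSWR ≈ 5.72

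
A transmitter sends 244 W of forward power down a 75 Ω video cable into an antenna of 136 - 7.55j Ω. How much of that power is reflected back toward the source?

P_reflected ≈ 20.7 W

|Γ| = |(61 − j7.55)/(211 − j7.55)| = 0.291
|Γ|² = 0.0848
P_refl = |Γ|²·P_inc = 20.7 W, P_del = (1 − |Γ|²)·P_inc = 223 W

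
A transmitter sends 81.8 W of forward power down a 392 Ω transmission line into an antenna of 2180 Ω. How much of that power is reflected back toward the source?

Γ = (2180 − 392)/(2180 + 392) = 0.695
|Γ|² = 0.483
P_refl = |Γ|²·P_inc = 39.5 W, P_del = (1 − |Γ|²)·P_inc = 42.3 W

P_reflected ≈ 39.5 W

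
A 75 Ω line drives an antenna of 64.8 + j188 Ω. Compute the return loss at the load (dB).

Γ = (-10.2 + j188)/(139.8 + j188), |Γ| = 0.804
RL = −20·log₁₀|Γ| = −20·log₁₀(0.804)

RL ≈ 1.9 dB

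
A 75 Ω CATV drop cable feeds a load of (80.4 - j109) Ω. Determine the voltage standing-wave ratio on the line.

Γ = (Z_L − Z_0)/(Z_L + Z_0) = (5.4 − j109)/(155.4 − j109)
|Γ| = 109/190 = 0.575
VSWR = (1 + |Γ|)/(1 − |Γ|) = 1.57/0.425

VSWR ≈ 3.71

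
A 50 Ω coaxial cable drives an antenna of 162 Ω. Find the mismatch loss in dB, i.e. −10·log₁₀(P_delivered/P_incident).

Γ = (162 − 50)/(162 + 50) = 0.528
|Γ|² = 0.279, so P_del/P_inc = 1 − |Γ|² = 0.721
ML = −10·log₁₀(1 − |Γ|²)

mismatch loss ≈ 1.42 dB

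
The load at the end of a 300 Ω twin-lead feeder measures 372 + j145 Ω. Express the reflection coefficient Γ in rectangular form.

Γ ≈ 0.147 + j0.184

Γ = (Z_L − Z_0)/(Z_L + Z_0) = (72 + j145)/(672 + j145)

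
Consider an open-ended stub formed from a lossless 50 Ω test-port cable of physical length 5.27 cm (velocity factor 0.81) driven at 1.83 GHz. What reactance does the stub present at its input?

λ = v/f = 0.81·c / 1.83 GHz = 0.133 m
βl = 2π·l/λ = 2π × 0.397 = 143°
tan(βl) = -0.757
For an open-ended stub, Z_in = −jZ_0·cot(βl) = −jZ_0/tan(βl)

X_in ≈ 66.1 Ω (inductive)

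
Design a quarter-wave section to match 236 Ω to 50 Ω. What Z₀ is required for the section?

Z_qwt ≈ 109 Ω

Z_qwt = √(Z_0·R_L) = √(50 × 236) = √11800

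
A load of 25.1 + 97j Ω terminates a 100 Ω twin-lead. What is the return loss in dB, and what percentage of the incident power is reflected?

Γ = (-74.9 + j97)/(125.1 + j97), |Γ| = 0.774
RL = −20·log₁₀(0.774) = 2.22 dB
P_refl/P_inc = |Γ|² = 0.599

RL ≈ 2.22 dB; 59.9% of incident power reflected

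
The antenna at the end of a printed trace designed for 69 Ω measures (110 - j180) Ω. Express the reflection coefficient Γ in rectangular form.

Γ = (Z_L − Z_0)/(Z_L + Z_0) = (41 − j180)/(179 − j180)

Γ ≈ 0.617 − j0.385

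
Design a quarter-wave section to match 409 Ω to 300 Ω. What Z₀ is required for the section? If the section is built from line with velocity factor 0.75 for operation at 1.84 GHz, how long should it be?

Z_qwt ≈ 350 Ω; length ≈ 3.06 cm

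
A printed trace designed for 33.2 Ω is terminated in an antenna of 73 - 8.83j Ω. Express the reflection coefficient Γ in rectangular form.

Γ ≈ 0.379 − j0.0516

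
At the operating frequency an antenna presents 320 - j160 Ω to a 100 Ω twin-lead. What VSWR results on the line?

Γ = (Z_L − Z_0)/(Z_L + Z_0) = (220 − j160)/(420 − j160)
|Γ| = 272/449 = 0.605
VSWR = (1 + |Γ|)/(1 − |Γ|) = 1.61/0.395

VSWR ≈ 4.07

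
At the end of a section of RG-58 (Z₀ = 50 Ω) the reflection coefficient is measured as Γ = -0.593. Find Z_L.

Z_L = Z_0·(1 + Γ)/(1 − Γ) = 50·(0.407)/(1.59)

Z_L ≈ 12.8 Ω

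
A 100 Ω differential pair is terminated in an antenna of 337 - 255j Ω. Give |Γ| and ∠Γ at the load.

Γ ≈ 0.688 ∠ -16.8°

Γ = (Z_L − Z_0)/(Z_L + Z_0) = (237 − j255)/(437 − j255)
|Γ| = 348/506 = 0.688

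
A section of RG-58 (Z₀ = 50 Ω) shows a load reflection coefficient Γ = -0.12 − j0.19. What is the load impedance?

Z_L ≈ 36.8 − j14.7 Ω

Z_L = Z_0·(1 + Γ)/(1 − Γ) = 50·(0.88 − j0.19)/(1.12 + j0.19)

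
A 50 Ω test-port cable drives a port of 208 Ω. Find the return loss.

Γ = (208 − 50)/(208 + 50) = 0.612
RL = −20·log₁₀|Γ| = −20·log₁₀(0.612)

RL ≈ 4.26 dB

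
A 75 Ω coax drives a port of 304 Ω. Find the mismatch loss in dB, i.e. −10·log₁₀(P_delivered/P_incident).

Γ = (304 − 75)/(304 + 75) = 0.604
|Γ|² = 0.365, so P_del/P_inc = 1 − |Γ|² = 0.635
ML = −10·log₁₀(1 − |Γ|²)

mismatch loss ≈ 1.97 dB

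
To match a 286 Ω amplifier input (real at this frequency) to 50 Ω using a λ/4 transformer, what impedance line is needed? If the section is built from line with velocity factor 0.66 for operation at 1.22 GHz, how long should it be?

Z_qwt ≈ 120 Ω; length ≈ 4.06 cm

Z_qwt = √(Z_0·R_L) = √(50 × 286) = √14300
λ = 0.66·c/f = 0.162 m, so l = λ/4 = 0.0406 m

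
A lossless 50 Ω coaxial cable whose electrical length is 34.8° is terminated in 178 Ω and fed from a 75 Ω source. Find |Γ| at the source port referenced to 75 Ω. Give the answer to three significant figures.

|Γ| ≈ 0.544

tan(βl) = 0.695
Z_in = Z_0·(Z_L + jZ_0·tanβl)/(Z_0 + jZ_L·tanβl) = 37.1 − j57 Ω
Γ_s = (Z_in − Z_s)/(Z_in + Z_s) = (-37.9 − j57)/(112 − j57), |Γ_s| = 0.544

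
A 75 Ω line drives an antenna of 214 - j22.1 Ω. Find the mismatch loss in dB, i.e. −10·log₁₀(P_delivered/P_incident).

mismatch loss ≈ 1.17 dB

Γ = (139 − j22.1)/(289 − j22.1), |Γ| = 0.486
|Γ|² = 0.236, so P_del/P_inc = 1 − |Γ|² = 0.764
ML = −10·log₁₀(1 − |Γ|²)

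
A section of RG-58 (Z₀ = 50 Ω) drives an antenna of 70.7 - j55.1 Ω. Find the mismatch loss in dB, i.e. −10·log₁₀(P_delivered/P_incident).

mismatch loss ≈ 0.952 dB

Γ = (20.7 − j55.1)/(120.7 − j55.1), |Γ| = 0.444
|Γ|² = 0.197, so P_del/P_inc = 1 − |Γ|² = 0.803
ML = −10·log₁₀(1 − |Γ|²)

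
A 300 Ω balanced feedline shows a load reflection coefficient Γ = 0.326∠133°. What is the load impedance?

Z_L ≈ 173 + j92.2 Ω

Z_L = Z_0·(1 + Γ)/(1 − Γ) = 300·(0.778 + j0.238)/(1.22 − j0.238)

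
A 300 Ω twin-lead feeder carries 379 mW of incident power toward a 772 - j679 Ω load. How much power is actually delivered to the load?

|Γ| = |(472 − j679)/(1072 − j679)| = 0.652
|Γ|² = 0.425
P_refl = |Γ|²·P_inc = 161 mW, P_del = (1 − |Γ|²)·P_inc = 218 mW

P_delivered ≈ 218 mW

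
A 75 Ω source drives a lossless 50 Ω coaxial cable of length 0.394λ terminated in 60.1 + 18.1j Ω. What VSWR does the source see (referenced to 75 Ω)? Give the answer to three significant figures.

VSWR ≈ 2.02

βl = 2π × 0.394 = 142°
tan(βl) = -0.786
Z_in = Z_0·(Z_L + jZ_0·tanβl)/(Z_0 + jZ_L·tanβl) = 38.2 + j11.6 Ω
Γ_s = (Z_in − Z_s)/(Z_in + Z_s) = (-36.8 + j11.6)/(113 + j11.6), |Γ_s| = 0.339
VSWR = (1 + |Γ_s|)/(1 − |Γ_s|)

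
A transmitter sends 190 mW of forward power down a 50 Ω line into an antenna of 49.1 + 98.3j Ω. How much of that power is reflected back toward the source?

|Γ| = |(-0.9 + j98.3)/(99.1 + j98.3)| = 0.704
|Γ|² = 0.496
P_refl = |Γ|²·P_inc = 94.2 mW, P_del = (1 − |Γ|²)·P_inc = 95.8 mW

P_reflected ≈ 94.2 mW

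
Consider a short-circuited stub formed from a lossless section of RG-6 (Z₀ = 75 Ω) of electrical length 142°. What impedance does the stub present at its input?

Z_in ≈ −j58.6 Ω

tan(βl) = -0.781
For a short-circuited stub, Z_in = jZ_0·tan(βl)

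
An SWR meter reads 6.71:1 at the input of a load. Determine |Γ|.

|Γ| = (S − 1)/(S + 1) = (6.71 − 1)/(6.71 + 1) = 5.71/7.71

|Γ| ≈ 0.741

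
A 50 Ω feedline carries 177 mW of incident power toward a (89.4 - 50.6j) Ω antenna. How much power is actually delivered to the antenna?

|Γ| = |(39.4 − j50.6)/(139.4 − j50.6)| = 0.432
|Γ|² = 0.187
P_refl = |Γ|²·P_inc = 33.1 mW, P_del = (1 − |Γ|²)·P_inc = 144 mW

P_delivered ≈ 144 mW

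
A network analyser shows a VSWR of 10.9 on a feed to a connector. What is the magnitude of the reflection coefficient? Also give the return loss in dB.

|Γ| = (S − 1)/(S + 1) = (10.9 − 1)/(10.9 + 1) = 9.9/11.9
RL = −20·log₁₀|Γ| = −20·log₁₀(0.832)

|Γ| ≈ 0.832; return loss ≈ 1.6 dB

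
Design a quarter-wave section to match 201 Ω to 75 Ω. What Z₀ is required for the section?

Z_qwt ≈ 123 Ω

Z_qwt = √(Z_0·R_L) = √(75 × 201) = √15080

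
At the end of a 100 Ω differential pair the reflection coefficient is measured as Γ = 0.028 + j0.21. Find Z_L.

Z_L ≈ 96.6 + j42.5 Ω

Z_L = Z_0·(1 + Γ)/(1 − Γ) = 100·(1.03 + j0.21)/(0.972 − j0.21)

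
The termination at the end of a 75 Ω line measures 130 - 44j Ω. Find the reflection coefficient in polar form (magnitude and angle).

Γ = (Z_L − Z_0)/(Z_L + Z_0) = (55 − j44)/(205 − j44)
|Γ| = 70.4/210 = 0.336

Γ ≈ 0.336 ∠ -26.5°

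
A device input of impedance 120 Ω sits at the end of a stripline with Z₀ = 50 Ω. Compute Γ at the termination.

Γ = 0.412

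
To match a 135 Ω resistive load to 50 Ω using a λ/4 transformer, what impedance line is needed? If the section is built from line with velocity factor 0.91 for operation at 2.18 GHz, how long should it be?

Z_qwt = √(Z_0·R_L) = √(50 × 135) = √6750
λ = 0.91·c/f = 0.125 m, so l = λ/4 = 0.0313 m

Z_qwt ≈ 82.2 Ω; length ≈ 3.13 cm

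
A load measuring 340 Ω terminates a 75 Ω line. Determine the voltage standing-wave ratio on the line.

VSWR ≈ 4.53

Γ = (340 − 75)/(340 + 75) = 0.639
VSWR = (1 + 0.639)/(1 − 0.639)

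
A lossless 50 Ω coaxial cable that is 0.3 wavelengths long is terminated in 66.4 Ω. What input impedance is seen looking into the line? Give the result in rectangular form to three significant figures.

βl = 2π × 0.3 = 108°
tan(βl) = tan(108°) = -3.08
Z_in = Z_0·(Z_L + jZ_0·tanβl)/(Z_0 + jZ_L·tanβl)
     = 50·(66.4 − j154)/(50 − j204)

Z_in ≈ 39.3 + j6.64 Ω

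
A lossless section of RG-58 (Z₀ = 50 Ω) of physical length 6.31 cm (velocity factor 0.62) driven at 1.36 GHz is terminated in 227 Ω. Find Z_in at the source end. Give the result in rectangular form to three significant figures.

λ = v/f = 0.62·c / 1.36 GHz = 0.137 m
βl = 2π·l/λ = 2π × 0.461 = 166°
tan(βl) = tan(166°) = -0.248
Z_in = Z_0·(Z_L + jZ_0·tanβl)/(Z_0 + jZ_L·tanβl)
     = 50·(227 − j12.4)/(50 − j56.2)

Z_in ≈ 106 + j107 Ω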